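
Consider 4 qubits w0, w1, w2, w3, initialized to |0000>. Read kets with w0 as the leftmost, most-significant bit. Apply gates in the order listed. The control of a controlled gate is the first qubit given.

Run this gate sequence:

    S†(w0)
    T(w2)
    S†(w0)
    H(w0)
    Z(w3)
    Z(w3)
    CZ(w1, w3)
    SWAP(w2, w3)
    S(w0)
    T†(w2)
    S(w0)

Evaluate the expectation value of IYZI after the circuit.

In the final state, IYZI has expectation 0.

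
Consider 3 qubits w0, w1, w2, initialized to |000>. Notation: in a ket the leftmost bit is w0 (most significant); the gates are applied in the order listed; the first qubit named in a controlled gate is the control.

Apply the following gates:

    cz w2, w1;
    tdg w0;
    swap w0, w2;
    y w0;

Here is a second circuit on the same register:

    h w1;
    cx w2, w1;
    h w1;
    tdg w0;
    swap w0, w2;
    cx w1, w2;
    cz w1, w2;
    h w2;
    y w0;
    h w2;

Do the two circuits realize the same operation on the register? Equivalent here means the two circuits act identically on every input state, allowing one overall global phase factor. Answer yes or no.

No — the two circuits implement different unitaries, even allowing a global phase.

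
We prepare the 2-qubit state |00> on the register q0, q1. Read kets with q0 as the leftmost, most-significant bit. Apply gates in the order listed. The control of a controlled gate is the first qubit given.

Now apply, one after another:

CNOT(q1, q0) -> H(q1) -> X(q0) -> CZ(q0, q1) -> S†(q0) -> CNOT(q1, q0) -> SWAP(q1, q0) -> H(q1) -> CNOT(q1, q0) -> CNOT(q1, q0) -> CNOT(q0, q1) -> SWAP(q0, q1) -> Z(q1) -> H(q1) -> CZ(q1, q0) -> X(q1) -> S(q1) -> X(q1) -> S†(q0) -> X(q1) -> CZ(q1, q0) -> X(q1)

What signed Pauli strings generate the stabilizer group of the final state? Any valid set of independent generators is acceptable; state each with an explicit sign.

The final state is stabilized by the group generated by -XX, +ZZ; other independent generating sets are equally valid.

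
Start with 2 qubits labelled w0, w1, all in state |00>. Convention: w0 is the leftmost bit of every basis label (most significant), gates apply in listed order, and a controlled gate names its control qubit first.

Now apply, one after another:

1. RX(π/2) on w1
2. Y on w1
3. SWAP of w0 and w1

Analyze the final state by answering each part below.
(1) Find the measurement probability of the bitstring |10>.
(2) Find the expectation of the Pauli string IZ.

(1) The probability of measuring |10> is 1/2.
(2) The observable IZ averages to 1.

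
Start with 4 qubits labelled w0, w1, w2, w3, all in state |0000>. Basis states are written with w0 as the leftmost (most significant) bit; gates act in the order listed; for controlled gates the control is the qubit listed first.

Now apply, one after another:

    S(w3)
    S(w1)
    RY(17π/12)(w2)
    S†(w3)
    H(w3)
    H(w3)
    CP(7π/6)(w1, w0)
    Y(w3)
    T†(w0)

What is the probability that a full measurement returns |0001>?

A full measurement returns |0001> with probability -sqrt(6)/8 + sqrt(2)/8 + 1/2. Key observation: steps 5-6 multiply out to the identity, so the circuit reduces to the remaining gates.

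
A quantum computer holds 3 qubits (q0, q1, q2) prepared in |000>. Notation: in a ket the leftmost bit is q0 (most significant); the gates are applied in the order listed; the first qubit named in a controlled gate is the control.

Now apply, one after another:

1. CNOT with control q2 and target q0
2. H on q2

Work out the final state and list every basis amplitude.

The final amplitudes are sqrt(2)/2 on |000>, sqrt(2)/2 on |001>, and 0 on every other basis state.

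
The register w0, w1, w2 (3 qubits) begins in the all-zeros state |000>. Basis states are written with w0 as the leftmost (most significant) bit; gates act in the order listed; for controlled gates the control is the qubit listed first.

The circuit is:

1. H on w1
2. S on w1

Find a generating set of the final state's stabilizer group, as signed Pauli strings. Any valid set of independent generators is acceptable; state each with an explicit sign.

One valid set of independent stabilizer generators is +IYI, +ZII, +IIZ (any independent generating set of the same group is equally correct).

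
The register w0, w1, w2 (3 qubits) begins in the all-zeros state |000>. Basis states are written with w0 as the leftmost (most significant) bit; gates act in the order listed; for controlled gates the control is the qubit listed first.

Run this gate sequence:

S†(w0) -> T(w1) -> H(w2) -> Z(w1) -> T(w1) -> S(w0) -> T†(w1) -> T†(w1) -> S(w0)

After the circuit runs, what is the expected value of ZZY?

The expectation value of ZZY is 0.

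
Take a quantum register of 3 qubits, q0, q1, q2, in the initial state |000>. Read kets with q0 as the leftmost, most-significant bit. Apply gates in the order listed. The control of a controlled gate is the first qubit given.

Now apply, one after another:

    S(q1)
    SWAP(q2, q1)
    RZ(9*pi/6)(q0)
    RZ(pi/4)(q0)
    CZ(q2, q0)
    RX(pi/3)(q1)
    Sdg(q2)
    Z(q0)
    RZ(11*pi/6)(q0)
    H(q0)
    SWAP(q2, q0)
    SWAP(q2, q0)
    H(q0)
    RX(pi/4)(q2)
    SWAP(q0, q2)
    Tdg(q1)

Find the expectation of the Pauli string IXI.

In the final state, IXI has expectation -sqrt(6)/4.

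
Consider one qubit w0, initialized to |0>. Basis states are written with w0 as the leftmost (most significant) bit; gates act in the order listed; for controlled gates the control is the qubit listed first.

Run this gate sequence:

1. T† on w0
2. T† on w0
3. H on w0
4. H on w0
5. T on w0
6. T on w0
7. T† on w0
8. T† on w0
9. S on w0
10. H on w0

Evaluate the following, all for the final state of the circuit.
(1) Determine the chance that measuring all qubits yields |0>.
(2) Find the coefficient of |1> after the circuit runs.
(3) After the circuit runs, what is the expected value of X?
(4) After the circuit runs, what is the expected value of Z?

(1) A full measurement returns |0> with probability 1/2. Key observation: gates 1-6 undo each other exactly, leaving only the rest of the circuit to track.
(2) The final state's coefficient on |1> equals sqrt(2)/2.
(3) The observable X averages to 1.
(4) In the final state, Z has expectation 0.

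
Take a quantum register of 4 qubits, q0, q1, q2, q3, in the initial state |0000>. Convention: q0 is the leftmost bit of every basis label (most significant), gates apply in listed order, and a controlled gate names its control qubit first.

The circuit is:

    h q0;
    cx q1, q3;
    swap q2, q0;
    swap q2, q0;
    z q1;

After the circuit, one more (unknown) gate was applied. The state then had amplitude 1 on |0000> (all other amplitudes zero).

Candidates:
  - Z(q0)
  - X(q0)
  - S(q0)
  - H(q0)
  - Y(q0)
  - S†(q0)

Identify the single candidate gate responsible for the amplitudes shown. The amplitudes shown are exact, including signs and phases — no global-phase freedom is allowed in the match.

It was H(q0) that produced the state shown. Key observation: gates 3-4 undo each other exactly, leaving only the rest of the circuit to track.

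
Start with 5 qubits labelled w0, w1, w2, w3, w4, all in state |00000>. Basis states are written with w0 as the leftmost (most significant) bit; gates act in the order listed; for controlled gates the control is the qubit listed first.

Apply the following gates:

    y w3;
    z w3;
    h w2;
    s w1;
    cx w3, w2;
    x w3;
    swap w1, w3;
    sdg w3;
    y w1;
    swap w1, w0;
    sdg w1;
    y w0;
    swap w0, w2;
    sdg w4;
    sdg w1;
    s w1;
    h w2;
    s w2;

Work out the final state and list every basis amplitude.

The resulting statevector has amplitude -I/2 on |00000>, 1/2 on |00100>, -I/2 on |10000>, 1/2 on |10100>, and 0 on every other basis state.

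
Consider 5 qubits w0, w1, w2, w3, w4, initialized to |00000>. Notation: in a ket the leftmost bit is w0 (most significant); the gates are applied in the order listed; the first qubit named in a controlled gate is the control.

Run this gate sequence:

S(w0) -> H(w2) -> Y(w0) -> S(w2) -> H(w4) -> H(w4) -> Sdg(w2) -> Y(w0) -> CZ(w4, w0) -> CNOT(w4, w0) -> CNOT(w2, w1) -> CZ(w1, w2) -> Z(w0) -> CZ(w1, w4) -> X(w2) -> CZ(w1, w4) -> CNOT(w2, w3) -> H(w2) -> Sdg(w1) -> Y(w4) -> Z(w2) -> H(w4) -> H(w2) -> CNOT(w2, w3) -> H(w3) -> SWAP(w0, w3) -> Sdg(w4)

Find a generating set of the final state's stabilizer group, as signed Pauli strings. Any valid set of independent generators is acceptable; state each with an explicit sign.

The final state is stabilized by the group generated by -XIIII, +IXYII, +IIIIY, +IZZII, +IIIZI; other independent generating sets are equally valid. Key observation: gates 3-8 undo each other exactly, leaving only the rest of the circuit to track.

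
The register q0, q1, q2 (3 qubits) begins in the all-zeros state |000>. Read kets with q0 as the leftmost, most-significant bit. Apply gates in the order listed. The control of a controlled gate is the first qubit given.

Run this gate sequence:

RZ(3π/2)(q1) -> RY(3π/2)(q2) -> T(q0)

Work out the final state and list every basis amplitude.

After the circuit, the state carries amplitude sqrt(2)*exp(I*pi/4)/2 on |000>, -sqrt(2)*exp(I*pi/4)/2 on |001>, and 0 on every other basis state.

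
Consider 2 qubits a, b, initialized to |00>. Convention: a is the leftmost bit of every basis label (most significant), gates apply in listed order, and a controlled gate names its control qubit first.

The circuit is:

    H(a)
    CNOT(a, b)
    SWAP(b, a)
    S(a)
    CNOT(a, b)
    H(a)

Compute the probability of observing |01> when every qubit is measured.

Outcome |01> occurs with probability 0.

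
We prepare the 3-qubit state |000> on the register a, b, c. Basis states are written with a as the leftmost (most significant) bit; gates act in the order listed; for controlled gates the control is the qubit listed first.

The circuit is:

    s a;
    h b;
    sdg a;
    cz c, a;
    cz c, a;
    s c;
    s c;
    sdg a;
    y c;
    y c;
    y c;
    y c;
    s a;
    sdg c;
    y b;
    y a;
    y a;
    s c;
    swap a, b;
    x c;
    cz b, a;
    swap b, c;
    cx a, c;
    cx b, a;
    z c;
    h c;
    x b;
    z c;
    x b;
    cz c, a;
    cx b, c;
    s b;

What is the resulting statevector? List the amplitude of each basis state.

The resulting statevector has amplitude 0 on |000>, 0 on |001>, 1/2 on |010>, 1/2 on |011>, 0 on |100>, 0 on |101>, 1/2 on |110>, 1/2 on |111>. Key observation: steps 7-14 multiply out to the identity, so the circuit reduces to the remaining gates.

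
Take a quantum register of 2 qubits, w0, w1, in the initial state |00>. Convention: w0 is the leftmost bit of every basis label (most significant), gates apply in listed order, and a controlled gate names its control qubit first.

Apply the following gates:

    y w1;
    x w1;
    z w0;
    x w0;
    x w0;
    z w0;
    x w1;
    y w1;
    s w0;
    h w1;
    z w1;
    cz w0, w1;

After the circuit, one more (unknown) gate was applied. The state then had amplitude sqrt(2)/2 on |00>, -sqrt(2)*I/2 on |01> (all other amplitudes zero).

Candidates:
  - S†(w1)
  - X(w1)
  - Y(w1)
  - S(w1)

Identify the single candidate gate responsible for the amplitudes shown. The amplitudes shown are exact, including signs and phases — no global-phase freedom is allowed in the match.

It was S(w1) that produced the state shown. Key observation: steps 1-8 multiply out to the identity, so the circuit reduces to the remaining gates.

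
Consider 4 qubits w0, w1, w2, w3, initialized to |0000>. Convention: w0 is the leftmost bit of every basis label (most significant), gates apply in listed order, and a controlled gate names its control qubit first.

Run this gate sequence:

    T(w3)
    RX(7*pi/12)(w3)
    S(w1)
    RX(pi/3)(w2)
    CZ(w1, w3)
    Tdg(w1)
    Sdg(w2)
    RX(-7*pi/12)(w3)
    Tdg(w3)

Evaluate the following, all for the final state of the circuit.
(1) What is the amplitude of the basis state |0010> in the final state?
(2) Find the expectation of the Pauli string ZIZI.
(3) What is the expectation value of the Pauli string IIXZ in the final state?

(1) The amplitude on |0010> is -1/2.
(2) In the final state, ZIZI has expectation 1/2.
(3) In the final state, IIXZ has expectation -sqrt(3)/2.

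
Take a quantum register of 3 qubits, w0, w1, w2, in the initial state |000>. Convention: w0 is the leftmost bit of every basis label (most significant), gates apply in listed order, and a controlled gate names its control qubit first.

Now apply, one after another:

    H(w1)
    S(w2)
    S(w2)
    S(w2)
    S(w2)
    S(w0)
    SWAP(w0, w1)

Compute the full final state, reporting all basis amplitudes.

After the circuit, the state carries amplitude sqrt(2)/2 on |000>, sqrt(2)/2 on |100>, and 0 on every other basis state. Key observation: the block from step 2 through step 5 cancels to the identity and can be dropped.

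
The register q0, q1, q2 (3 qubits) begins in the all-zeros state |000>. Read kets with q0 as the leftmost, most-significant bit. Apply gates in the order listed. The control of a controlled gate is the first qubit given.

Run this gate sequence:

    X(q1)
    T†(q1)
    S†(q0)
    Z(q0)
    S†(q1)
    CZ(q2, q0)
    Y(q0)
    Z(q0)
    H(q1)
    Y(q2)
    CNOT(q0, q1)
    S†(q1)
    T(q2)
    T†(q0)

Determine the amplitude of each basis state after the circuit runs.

The final amplitudes are sqrt(2)*exp(I*pi/4)/2 on |101>, sqrt(2)*exp(3*I*pi/4)/2 on |111>, and 0 on every other basis state.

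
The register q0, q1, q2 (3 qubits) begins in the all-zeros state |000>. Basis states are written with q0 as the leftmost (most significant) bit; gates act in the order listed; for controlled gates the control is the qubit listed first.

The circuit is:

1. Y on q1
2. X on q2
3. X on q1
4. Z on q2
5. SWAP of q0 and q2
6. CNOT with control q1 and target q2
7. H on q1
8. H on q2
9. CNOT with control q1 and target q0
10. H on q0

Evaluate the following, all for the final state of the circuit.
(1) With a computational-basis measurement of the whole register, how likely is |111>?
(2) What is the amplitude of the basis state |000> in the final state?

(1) A full measurement returns |111> with probability 1/8.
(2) |000> carries amplitude -sqrt(2)*I/4 in the final state.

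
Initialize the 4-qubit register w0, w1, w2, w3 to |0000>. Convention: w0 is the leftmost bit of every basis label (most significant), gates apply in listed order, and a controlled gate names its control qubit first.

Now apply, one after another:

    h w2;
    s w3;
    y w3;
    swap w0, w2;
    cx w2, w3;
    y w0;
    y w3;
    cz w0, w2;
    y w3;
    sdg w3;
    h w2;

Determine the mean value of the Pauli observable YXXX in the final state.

In the final state, YXXX has expectation 0.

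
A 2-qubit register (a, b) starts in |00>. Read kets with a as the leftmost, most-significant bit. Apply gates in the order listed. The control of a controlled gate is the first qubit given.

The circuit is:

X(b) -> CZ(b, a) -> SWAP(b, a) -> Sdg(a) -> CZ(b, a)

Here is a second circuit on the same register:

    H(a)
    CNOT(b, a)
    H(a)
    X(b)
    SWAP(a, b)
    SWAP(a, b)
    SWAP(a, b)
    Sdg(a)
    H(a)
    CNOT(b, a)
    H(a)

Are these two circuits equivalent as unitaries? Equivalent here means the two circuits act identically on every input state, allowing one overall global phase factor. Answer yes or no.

No: there is an input state on which the two circuits produce genuinely different outputs (not merely differing by a phase).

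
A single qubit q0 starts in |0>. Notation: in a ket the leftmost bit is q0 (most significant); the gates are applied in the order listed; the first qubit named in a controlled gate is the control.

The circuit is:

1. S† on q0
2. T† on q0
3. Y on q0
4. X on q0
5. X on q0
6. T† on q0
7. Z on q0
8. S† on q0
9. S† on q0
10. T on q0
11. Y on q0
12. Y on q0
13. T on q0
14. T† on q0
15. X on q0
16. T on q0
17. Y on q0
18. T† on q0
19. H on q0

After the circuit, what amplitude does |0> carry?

The amplitude on |0> is sqrt(2)*exp(3*I*pi/4)/2.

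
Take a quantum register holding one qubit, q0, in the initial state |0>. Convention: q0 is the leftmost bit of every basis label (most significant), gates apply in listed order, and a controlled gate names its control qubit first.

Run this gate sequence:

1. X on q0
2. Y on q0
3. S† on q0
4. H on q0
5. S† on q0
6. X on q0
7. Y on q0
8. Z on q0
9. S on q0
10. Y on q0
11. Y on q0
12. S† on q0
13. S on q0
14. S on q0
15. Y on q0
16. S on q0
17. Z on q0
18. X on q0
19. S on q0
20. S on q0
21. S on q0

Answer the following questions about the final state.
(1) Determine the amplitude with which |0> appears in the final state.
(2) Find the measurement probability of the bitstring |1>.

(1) The final state's coefficient on |0> equals -sqrt(2)/2.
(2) The probability of measuring |1> is 1/2.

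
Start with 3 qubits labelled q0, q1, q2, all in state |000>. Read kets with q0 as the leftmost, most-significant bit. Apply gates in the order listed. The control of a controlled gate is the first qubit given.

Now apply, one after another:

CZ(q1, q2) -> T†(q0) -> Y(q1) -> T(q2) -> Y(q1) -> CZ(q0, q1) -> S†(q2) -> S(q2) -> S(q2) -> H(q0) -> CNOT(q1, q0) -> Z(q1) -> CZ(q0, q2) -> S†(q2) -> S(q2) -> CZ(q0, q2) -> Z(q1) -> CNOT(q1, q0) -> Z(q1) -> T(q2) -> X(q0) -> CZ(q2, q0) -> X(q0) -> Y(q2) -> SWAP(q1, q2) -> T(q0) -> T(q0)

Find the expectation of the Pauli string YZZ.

The expectation value of YZZ is -1. Key observation: gates 11-18 undo each other exactly, leaving only the rest of the circuit to track.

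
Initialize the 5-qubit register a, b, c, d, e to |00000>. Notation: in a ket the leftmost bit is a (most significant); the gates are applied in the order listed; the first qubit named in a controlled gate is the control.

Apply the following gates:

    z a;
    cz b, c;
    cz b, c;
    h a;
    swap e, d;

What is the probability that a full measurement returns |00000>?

The probability of measuring |00000> is 1/2.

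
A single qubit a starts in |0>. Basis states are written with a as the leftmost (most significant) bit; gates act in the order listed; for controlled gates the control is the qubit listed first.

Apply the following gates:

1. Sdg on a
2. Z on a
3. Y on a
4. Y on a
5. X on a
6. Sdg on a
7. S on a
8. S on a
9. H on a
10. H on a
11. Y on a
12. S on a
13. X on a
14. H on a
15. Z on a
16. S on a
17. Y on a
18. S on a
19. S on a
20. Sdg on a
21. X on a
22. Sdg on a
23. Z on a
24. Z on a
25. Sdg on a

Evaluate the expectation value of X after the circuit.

The observable X averages to 1.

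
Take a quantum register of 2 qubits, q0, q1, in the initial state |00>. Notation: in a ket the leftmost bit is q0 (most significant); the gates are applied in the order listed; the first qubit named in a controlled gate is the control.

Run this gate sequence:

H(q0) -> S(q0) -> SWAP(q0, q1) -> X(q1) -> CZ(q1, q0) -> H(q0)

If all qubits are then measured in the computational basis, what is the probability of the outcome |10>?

A full measurement returns |10> with probability 1/4.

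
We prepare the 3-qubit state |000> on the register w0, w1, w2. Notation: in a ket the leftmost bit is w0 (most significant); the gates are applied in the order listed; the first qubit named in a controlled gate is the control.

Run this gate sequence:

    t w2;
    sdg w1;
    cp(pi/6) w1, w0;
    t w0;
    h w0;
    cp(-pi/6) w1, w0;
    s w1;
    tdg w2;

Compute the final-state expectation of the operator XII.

In the final state, XII has expectation 1.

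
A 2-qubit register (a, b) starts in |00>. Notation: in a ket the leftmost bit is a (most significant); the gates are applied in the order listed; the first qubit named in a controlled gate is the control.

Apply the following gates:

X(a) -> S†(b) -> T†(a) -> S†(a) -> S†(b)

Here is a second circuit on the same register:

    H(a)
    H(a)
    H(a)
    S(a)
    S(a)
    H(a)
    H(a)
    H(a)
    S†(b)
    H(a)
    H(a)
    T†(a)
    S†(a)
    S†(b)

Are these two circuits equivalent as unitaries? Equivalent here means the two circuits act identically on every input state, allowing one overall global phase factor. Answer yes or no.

Yes — the two circuits implement the same unitary up to a global phase.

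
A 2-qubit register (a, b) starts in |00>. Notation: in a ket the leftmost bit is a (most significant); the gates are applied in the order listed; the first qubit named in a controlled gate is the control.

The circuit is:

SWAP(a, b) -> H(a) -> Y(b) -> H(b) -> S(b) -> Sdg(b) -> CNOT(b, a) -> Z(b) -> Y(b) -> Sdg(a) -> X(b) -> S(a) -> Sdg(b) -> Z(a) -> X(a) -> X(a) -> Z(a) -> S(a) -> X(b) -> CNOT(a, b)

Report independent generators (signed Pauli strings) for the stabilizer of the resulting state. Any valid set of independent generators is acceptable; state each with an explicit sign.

One valid set of independent stabilizer generators is +XZ, -ZY (any independent generating set of the same group is equally correct).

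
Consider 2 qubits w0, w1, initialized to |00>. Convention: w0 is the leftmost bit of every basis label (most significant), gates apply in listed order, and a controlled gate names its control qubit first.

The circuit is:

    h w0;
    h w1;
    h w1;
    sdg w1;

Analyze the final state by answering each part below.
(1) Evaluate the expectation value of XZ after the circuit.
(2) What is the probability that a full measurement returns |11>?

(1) In the final state, XZ has expectation 1. Key observation: gates 2-3 undo each other exactly, leaving only the rest of the circuit to track.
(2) Outcome |11> occurs with probability 0.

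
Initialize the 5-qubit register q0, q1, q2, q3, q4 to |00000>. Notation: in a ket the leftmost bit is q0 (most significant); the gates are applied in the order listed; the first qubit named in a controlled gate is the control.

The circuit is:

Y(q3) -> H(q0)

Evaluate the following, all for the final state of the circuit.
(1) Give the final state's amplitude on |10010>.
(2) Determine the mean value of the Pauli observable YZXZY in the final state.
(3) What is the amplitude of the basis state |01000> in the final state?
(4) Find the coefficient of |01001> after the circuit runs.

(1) The amplitude on |10010> is sqrt(2)*I/2.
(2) The observable YZXZY averages to 0.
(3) The final state's coefficient on |01000> equals 0.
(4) |01001> carries amplitude 0 in the final state.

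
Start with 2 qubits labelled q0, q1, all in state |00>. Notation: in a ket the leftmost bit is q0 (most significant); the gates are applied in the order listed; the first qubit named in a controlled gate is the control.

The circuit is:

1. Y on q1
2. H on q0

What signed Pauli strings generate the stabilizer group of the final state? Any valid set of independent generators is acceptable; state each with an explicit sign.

The stabilizer group can be generated by +XI, -IZ, among other valid generating sets.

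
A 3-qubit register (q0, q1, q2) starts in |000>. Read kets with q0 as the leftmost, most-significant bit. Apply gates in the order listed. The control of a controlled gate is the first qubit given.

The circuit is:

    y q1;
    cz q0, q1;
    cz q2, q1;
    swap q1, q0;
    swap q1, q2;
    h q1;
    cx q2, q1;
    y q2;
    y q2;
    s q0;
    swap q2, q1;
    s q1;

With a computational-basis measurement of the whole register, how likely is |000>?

The probability of measuring |000> is 0.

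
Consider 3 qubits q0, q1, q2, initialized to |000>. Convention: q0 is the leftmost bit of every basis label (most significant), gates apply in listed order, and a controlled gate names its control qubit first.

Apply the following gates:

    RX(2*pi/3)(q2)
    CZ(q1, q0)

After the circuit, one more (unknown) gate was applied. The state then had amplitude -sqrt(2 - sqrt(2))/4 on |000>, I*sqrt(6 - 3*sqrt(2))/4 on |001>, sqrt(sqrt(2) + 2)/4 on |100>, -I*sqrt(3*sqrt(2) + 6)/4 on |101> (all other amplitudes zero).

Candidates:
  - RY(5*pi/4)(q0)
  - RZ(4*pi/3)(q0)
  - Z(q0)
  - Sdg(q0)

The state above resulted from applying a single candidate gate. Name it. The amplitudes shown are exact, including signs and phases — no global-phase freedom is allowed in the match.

The applied gate was RY(5*pi/4)(q0).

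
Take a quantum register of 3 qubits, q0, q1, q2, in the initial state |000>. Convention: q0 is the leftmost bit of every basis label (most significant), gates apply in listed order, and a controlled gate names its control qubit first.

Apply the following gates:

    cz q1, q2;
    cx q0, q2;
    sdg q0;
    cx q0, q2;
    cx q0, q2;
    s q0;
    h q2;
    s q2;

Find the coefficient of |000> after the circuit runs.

The amplitude on |000> is sqrt(2)/2. Key observation: gates 3-6 undo each other exactly, leaving only the rest of the circuit to track.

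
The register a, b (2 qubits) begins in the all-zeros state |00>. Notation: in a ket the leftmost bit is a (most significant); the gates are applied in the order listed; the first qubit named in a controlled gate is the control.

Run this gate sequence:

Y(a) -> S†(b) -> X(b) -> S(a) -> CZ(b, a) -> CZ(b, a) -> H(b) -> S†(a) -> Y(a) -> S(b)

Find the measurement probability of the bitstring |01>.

The probability of measuring |01> is 1/2.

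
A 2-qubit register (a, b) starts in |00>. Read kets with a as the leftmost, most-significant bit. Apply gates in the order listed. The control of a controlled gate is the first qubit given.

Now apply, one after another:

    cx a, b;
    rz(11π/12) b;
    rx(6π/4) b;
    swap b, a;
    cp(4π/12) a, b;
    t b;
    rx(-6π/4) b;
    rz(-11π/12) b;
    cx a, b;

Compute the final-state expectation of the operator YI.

The observable YI averages to -sqrt(6)/4 + sqrt(2)/4.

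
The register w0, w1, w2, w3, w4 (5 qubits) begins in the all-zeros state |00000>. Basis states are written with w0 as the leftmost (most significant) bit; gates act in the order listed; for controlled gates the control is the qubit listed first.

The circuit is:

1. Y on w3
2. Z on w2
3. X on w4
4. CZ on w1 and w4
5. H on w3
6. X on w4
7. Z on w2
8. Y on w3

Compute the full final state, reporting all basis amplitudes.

The resulting statevector has amplitude -sqrt(2)/2 on |00000>, -sqrt(2)/2 on |00010>, and 0 on every other basis state.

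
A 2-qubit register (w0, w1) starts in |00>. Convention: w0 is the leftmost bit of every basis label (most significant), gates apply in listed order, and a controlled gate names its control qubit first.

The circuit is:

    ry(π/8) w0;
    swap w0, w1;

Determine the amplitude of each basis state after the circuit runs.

After the circuit, the state carries amplitude cos(pi/16) on |00>, sin(pi/16) on |01>, 0 on |10>, 0 on |11>.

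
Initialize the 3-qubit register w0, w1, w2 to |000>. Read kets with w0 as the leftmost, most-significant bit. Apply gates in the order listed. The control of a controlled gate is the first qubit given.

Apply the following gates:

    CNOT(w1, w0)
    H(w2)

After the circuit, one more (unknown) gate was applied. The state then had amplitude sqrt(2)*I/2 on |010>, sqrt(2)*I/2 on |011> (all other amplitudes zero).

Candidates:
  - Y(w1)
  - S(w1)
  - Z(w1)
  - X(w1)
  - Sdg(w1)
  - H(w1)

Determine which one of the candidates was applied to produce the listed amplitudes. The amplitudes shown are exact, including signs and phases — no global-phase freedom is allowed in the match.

The unique candidate consistent with the amplitudes is Y(w1).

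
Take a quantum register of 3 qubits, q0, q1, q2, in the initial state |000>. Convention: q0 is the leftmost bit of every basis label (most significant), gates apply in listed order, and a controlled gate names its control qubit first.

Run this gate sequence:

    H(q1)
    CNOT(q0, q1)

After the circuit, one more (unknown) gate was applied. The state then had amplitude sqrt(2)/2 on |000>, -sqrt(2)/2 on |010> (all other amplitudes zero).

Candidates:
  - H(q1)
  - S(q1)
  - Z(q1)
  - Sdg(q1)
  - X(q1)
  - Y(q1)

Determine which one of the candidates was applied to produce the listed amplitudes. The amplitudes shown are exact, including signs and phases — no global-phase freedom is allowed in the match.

The applied gate was Z(q1).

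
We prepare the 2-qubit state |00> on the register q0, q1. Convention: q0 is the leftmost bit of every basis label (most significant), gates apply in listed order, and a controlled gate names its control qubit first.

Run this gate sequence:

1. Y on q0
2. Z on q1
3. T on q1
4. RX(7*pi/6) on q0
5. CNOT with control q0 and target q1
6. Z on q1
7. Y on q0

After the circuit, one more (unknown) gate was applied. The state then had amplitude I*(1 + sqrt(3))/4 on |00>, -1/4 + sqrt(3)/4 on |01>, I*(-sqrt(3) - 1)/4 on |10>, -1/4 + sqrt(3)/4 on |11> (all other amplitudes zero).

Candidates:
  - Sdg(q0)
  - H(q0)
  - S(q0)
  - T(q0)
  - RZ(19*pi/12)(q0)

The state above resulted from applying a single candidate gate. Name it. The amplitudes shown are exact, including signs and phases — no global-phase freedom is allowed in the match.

The applied gate was H(q0).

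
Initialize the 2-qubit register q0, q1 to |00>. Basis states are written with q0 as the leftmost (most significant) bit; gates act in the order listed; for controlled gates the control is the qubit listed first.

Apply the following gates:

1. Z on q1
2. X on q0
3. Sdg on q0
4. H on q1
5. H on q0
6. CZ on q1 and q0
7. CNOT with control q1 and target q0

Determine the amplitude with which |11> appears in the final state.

The amplitude on |11> is -I/2.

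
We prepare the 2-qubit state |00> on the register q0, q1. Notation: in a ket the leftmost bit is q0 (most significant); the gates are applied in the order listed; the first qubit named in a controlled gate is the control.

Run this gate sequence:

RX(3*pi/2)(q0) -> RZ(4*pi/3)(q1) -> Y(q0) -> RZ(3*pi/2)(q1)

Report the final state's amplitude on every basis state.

The final amplitudes are -sqrt(2)*exp(7*I*pi/12)/2 on |00>, 0 on |01>, sqrt(2)*exp(I*pi/12)/2 on |10>, 0 on |11>.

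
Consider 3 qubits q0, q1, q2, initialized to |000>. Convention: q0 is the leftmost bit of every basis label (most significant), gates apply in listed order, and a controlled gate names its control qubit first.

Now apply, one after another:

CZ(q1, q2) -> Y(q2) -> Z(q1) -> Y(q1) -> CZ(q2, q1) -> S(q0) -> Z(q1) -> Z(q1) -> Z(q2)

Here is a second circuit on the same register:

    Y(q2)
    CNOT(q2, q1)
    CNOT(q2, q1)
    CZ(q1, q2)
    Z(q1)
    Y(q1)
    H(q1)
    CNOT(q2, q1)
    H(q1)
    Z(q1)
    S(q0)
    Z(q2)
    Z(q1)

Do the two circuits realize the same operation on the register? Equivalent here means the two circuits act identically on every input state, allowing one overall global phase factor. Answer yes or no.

No, they are not equivalent — no single phase factor reconciles the two unitaries.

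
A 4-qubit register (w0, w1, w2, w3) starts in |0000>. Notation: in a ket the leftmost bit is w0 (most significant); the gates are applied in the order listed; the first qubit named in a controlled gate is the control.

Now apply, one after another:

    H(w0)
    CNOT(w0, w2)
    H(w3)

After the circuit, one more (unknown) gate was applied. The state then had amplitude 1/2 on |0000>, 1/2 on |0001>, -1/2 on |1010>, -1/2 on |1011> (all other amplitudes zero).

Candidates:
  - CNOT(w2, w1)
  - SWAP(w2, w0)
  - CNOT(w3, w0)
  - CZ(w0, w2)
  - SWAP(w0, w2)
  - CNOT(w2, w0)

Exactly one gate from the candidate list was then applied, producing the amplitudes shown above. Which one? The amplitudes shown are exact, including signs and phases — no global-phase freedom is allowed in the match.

The unique candidate consistent with the amplitudes is CZ(w0, w2).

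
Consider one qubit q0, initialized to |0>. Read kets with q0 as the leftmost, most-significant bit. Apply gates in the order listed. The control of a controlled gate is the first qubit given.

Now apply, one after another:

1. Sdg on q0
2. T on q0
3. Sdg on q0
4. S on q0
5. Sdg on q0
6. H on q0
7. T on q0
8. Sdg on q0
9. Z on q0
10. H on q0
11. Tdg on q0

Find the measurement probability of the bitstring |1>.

A full measurement returns |1> with probability sqrt(2)/4 + 1/2.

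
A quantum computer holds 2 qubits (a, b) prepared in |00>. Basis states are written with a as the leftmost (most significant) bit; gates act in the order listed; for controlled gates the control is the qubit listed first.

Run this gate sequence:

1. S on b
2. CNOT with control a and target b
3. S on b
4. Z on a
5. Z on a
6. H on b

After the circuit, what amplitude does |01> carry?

|01> carries amplitude sqrt(2)/2 in the final state.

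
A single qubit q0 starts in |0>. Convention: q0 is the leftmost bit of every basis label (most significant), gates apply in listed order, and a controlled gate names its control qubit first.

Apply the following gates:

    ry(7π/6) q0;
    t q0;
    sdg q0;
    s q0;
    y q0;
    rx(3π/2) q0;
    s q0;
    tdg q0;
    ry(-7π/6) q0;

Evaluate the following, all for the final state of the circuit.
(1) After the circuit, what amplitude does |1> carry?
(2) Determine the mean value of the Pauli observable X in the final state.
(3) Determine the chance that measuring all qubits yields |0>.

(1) The amplitude on |1> is -sqrt(2)*(1 - I)*(2*(1 + I)*exp(3*I*pi/4) - I)/8.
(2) The observable X averages to -sqrt(3)/8 + sqrt(2)/2.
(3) A full measurement returns |0> with probability 7/16.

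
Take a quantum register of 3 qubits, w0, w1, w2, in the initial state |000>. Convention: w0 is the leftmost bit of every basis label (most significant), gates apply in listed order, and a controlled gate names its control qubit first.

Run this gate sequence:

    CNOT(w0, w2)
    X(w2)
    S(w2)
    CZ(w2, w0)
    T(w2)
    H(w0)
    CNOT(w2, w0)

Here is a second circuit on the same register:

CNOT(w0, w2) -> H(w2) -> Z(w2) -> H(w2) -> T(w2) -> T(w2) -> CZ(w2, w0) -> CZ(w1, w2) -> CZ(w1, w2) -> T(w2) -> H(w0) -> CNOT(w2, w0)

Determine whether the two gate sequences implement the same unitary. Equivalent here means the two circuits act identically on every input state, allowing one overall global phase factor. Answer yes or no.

Yes — the two circuits implement the same unitary up to a global phase.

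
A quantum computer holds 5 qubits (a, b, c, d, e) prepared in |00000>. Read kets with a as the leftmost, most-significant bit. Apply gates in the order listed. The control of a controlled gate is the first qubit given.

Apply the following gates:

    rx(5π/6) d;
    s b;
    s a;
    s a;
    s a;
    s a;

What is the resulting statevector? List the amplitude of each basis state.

After the circuit, the state carries amplitude -sqrt(2)/4 + sqrt(6)/4 on |00000>, I*(-sqrt(6) - sqrt(2))/4 on |00010>, and 0 on every other basis state.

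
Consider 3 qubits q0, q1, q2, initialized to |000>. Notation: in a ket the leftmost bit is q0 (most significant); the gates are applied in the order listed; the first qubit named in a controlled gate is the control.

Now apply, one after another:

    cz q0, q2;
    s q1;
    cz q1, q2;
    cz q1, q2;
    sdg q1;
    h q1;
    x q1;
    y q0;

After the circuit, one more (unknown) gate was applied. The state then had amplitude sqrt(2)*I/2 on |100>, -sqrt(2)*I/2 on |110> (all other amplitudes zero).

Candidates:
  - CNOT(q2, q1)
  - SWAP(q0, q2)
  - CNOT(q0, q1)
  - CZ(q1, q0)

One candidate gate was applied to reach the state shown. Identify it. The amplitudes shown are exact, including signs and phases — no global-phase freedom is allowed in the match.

It was CZ(q1, q0) that produced the state shown. Key observation: the block from step 2 through step 5 cancels to the identity and can be dropped.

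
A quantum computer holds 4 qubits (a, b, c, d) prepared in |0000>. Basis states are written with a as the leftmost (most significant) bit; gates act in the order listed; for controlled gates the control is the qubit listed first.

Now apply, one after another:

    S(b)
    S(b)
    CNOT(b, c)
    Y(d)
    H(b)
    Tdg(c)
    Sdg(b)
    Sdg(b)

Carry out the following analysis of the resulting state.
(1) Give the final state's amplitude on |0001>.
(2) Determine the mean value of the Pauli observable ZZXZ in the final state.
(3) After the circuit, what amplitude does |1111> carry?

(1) |0001> carries amplitude sqrt(2)*I/2 in the final state.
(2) In the final state, ZZXZ has expectation 0.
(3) |1111> carries amplitude 0 in the final state.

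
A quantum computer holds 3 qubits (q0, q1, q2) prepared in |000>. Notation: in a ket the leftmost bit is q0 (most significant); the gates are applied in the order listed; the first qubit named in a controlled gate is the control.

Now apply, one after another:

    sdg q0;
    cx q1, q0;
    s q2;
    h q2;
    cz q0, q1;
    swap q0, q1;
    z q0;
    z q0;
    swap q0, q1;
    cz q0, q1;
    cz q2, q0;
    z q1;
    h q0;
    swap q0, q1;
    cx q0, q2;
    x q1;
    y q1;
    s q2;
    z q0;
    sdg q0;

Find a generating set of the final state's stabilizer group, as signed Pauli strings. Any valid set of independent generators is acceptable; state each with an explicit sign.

The stabilizer group can be generated by -IXI, +IIY, +ZII, among other valid generating sets. Key observation: steps 5-10 multiply out to the identity, so the circuit reduces to the remaining gates.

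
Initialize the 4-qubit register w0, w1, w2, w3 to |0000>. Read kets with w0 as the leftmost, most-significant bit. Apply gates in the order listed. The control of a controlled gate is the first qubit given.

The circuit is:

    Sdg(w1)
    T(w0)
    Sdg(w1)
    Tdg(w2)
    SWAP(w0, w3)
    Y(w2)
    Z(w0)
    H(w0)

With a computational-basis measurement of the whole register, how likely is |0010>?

The probability of measuring |0010> is 1/2.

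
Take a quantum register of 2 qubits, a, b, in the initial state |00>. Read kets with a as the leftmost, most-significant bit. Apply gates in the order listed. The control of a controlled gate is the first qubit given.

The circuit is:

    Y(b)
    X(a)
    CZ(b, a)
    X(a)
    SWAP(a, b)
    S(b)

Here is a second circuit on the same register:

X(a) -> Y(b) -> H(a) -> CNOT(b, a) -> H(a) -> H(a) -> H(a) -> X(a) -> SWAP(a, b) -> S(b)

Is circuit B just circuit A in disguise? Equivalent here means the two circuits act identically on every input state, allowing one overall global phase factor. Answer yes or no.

Yes: on every input state the two circuits agree up to one overall phase factor.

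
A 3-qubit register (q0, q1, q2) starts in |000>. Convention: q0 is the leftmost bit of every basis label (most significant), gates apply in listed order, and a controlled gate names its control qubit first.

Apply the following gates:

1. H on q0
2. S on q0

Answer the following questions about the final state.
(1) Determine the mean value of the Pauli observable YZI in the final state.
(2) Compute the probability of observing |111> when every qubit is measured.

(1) The expectation value of YZI is 1.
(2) The probability of measuring |111> is 0.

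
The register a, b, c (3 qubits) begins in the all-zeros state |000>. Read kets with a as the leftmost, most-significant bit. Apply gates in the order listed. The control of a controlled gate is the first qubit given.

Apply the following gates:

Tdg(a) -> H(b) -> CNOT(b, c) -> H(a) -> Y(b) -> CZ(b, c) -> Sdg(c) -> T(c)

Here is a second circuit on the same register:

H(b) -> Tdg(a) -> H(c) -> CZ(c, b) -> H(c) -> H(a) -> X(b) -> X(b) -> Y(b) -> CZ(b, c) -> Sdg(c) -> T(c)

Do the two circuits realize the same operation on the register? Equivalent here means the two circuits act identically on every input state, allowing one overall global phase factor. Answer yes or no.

Yes — the two circuits implement the same unitary up to a global phase.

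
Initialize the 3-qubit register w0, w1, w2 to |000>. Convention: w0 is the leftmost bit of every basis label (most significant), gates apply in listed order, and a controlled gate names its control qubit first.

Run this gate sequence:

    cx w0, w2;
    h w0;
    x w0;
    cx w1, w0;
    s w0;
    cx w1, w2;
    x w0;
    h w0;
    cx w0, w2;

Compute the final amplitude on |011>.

The final state's coefficient on |011> equals 0.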